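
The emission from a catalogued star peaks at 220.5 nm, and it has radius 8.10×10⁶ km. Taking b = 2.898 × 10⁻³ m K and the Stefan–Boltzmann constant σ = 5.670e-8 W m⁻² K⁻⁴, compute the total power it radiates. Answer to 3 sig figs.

Wien's law: T = b/λ_max = 2.898×10⁻³/2.205×10⁻⁷ = 13142.9 K.
Surface area A = 4πR² = 4π(8.10×10⁹ m)² = 8.24480×10²⁰ m².
Then P = σAT⁴ = 5.670×10⁻⁸×8.24480×10²⁰×(13142.9)⁴ = 1.39×10³⁰ W.

P ≈ 1.39×10³⁰ W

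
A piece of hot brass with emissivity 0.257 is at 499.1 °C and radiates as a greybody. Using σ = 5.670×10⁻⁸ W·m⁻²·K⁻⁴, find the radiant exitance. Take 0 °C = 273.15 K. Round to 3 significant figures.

I ≈ 5.18×10³ W/m²

T = 499.1 °C + 273.15 = 772.25 K.
Stefan–Boltzmann: I = εσT⁴ = 0.257 × 5.670×10⁻⁸ × (772.25)⁴ = 5.18×10³ W/m².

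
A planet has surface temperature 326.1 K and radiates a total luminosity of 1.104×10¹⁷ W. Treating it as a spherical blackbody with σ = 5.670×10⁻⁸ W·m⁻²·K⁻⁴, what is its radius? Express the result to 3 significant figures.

R ≈ 3.70×10⁶ m

L = 4πR²σT⁴ ⇒ R = √(L/(4πσT⁴)).
σT⁴ = 641.189 W/m², so R = √(1.104×10¹⁷/(4π×641.189)) = 3.70×10⁶ m.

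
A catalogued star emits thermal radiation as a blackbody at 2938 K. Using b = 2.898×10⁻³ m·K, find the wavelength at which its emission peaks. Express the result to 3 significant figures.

λ_max ≈ 986 nm

Wien's displacement law: λ_max = b/T = (2.898×10⁻³ m·K)/(2938 K) = 9.864×10⁻⁷ m.
That is 986 nm, in the infrared range.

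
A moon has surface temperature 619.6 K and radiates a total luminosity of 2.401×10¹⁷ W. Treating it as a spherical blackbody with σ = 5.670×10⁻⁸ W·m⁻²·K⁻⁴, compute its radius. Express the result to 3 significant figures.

L = 4πR²σT⁴ ⇒ R = √(L/(4πσT⁴)).
σT⁴ = 8356.58 W/m², so R = √(2.401×10¹⁷/(4π×8356.58)) = 1.51×10⁶ m.

R ≈ 1.51×10⁶ m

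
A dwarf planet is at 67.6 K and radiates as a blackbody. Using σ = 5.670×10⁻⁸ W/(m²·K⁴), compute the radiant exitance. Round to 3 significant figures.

I ≈ 1.18 W/m²

Stefan–Boltzmann: I = σT⁴ = 5.670×10⁻⁸ × (67.6)⁴ = 1.18 W/m².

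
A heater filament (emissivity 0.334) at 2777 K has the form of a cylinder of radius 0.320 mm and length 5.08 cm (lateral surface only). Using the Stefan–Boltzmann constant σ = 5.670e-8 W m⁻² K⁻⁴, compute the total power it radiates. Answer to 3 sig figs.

Lateral area A = 2πrL = 2π×3.20×10⁻⁴×0.0508 = 1.02139×10⁻⁴ m².
P = εσAT⁴ = 0.334 × 5.670×10⁻⁸ × 1.02139×10⁻⁴ × (2777)⁴ = 115 W.

P ≈ 115 W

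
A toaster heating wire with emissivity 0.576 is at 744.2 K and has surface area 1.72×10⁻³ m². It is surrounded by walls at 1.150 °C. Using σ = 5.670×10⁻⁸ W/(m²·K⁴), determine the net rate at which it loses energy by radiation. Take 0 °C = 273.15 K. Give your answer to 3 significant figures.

Net loss ≈ 16.9 W

Surroundings: T = 1.150 °C + 273.15 = 274.300 K.
Area A = 1.72×10⁻³ m².
Net radiated power P_net = εσA(T⁴ − T₀⁴) = 0.576×5.670×10⁻⁸×1.72×10⁻³×(744.2⁴ − 274.300⁴).
T⁴ − T₀⁴ = 3.06732×10¹¹ − 5.66113×10⁹ = 3.01071×10¹¹ K⁴, so P_net = 16.9 W.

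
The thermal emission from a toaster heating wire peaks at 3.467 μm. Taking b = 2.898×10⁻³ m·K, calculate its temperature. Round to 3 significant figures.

T ≈ 836 K

Wien's law gives T = b/λ_max = (2.898×10⁻³ m·K)/(3.467×10⁻⁶ m) = 836 K.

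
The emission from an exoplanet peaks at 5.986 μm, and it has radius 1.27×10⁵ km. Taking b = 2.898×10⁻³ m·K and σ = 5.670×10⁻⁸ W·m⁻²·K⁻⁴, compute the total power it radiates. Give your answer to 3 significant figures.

Wien's law: T = b/λ_max = 2.898×10⁻³/5.986×10⁻⁶ = 484.130 K.
Surface area A = 4πR² = 4π(1.27×10⁸ m)² = 2.02683×10¹⁷ m².
Then P = σAT⁴ = 5.670×10⁻⁸×2.02683×10¹⁷×(484.130)⁴ = 6.31×10²⁰ W.

P ≈ 6.31×10²⁰ W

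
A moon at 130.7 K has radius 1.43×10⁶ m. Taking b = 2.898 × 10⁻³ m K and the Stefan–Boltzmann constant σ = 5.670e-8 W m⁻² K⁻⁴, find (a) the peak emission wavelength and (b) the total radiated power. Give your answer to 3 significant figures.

λ_max ≈ 22.2 μm; P ≈ 4.25×10¹⁴ W

(a) λ_max = b/T = 2.898×10⁻³/130.7 = 2.217×10⁻⁵ m = 22.2 μm.
Surface area A = 4πR² = 4π(1.43×10⁶ m)² = 2.56970×10¹³ m².
(b) P = σAT⁴ = 5.670×10⁻⁸×2.56970×10¹³×(130.7)⁴ = 4.25×10¹⁴ W.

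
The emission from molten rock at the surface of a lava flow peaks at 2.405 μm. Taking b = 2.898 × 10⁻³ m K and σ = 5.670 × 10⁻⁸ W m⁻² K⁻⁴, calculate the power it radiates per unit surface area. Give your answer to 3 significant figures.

I ≈ 1.20×10⁵ W/m²

Wien's law: T = b/λ_max = 2.898×10⁻³/2.405×10⁻⁶ = 1204.99 K.
Then I = σT⁴ = 5.670×10⁻⁸×(1204.99)⁴ = 1.20×10⁵ W/m².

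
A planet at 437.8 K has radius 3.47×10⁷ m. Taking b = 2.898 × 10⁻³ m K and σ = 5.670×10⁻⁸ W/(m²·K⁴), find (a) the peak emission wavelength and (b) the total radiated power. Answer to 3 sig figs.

(a) λ_max = b/T = 2.898×10⁻³/437.8 = 6.619×10⁻⁶ m = 6.62 μm.
Surface area A = 4πR² = 4π(3.47×10⁷ m)² = 1.51310×10¹⁶ m².
(b) P = σAT⁴ = 5.670×10⁻⁸×1.51310×10¹⁶×(437.8)⁴ = 3.15×10¹⁹ W.

λ_max ≈ 6.62 μm; P ≈ 3.15×10¹⁹ W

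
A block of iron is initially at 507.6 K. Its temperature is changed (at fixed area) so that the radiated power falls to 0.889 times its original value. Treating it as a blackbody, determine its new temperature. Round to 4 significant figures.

T₂ ≈ 492.9 K

P ∝ T⁴, so T₂/T₁ = (P₂/P₁)^(1/4) = (0.889)^(1/4) = 0.971014.
T₂ = 507.6 × 0.971014 = 492.9 K.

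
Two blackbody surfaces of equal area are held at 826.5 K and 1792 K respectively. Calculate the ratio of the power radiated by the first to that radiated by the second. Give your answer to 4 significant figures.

P₁/P₂ ≈ 0.04525

With equal areas, P₁/P₂ = (T₁/T₂)⁴ = (826.5/1792)⁴ = 0.04525.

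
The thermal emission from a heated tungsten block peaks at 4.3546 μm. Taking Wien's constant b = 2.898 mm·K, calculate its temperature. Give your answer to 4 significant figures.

Wien's law gives T = b/λ_max = (2.898×10⁻³ m·K)/(4.3546×10⁻⁶ m) = 665.5 K.

T ≈ 665.5 K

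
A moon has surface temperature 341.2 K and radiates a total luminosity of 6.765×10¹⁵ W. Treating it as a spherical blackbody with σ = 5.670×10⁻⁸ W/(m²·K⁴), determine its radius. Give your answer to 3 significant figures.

R ≈ 8.37×10⁵ m

L = 4πR²σT⁴ ⇒ R = √(L/(4πσT⁴)).
σT⁴ = 768.456 W/m², so R = √(6.765×10¹⁵/(4π×768.456)) = 8.37×10⁵ m.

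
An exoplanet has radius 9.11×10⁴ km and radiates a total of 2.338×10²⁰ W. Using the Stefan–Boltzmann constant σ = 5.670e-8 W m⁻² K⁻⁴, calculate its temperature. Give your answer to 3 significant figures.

T ≈ 446 K

Surface area A = 4πR² = 4π(9.11×10⁷ m)² = 1.04291×10¹⁷ m².
P = σAT⁴ ⇒ T = (P/(σA))^(1/4) = (2.338×10²⁰/(5.670×10⁻⁸×1.04291×10¹⁷))^(1/4) = 446 K.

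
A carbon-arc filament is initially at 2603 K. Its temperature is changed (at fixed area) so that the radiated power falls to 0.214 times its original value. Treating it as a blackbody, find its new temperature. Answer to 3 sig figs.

T₂ ≈ 1.77×10³ K

P ∝ T⁴, so T₂/T₁ = (P₂/P₁)^(1/4) = (0.214)^(1/4) = 0.680148.
T₂ = 2603 × 0.680148 = 1.77×10³ K.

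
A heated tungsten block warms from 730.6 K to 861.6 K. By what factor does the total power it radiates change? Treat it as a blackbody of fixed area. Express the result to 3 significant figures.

P ∝ T⁴, so P₂/P₁ = (T₂/T₁)⁴ = (861.6/730.6)⁴ = (1.17930)⁴ = 1.93.

P₂/P₁ ≈ 1.93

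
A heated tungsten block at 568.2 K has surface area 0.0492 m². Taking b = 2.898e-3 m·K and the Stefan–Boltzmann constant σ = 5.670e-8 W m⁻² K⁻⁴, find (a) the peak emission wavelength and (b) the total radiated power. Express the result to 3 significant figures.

λ_max ≈ 5.10 μm; P ≈ 291 W

(a) λ_max = b/T = 2.898×10⁻³/568.2 = 5.100×10⁻⁶ m = 5.10 μm.
Area A = 0.0492 m².
(b) P = σAT⁴ = 5.670×10⁻⁸×0.0492×(568.2)⁴ = 291 W.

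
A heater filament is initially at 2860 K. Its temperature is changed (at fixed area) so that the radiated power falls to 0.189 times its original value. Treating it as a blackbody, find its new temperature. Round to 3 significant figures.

T₂ ≈ 1.89×10³ K

P ∝ T⁴, so T₂/T₁ = (P₂/P₁)^(1/4) = (0.189)^(1/4) = 0.659349.
T₂ = 2860 × 0.659349 = 1.89×10³ K.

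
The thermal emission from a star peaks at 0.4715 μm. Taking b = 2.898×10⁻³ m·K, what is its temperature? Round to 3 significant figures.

Wien's law gives T = b/λ_max = (2.898×10⁻³ m·K)/(4.715×10⁻⁷ m) = 6.15×10³ K.

T ≈ 6.15×10³ K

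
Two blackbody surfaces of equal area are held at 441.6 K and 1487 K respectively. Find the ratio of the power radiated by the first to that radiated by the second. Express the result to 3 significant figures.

With equal areas, P₁/P₂ = (T₁/T₂)⁴ = (441.6/1487)⁴ = 7.78×10⁻³.

P₁/P₂ ≈ 7.78×10⁻³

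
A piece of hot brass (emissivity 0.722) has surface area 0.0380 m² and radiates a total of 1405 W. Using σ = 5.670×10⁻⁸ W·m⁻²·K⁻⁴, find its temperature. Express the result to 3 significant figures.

Area A = 0.0380 m².
P = εσAT⁴ ⇒ T = (P/(εσA))^(1/4) = (1405/(0.722×5.670×10⁻⁸×0.0380))^(1/4) = 975 K.

T ≈ 975 K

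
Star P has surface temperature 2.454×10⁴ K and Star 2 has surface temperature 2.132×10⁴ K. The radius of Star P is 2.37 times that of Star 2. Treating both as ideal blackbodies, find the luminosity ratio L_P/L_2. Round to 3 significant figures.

L_P/L_2 ≈ 9.86

L ∝ R²T⁴, so L_P/L_2 = (R_P/R_2)²(T_P/T_2)⁴ = (2.37)² × (2.454×10⁴/2.132×10⁴)⁴ = 5.6169 × 1.75529 = 9.86.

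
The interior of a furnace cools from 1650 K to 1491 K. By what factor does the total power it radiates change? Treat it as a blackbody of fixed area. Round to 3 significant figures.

P₂/P₁ ≈ 0.667

P ∝ T⁴, so P₂/P₁ = (T₂/T₁)⁴ = (1491/1650)⁴ = (0.903636)⁴ = 0.667.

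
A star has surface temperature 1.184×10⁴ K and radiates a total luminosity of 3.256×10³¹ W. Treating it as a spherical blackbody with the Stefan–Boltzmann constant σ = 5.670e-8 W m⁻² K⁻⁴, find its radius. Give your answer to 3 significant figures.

L = 4πR²σT⁴ ⇒ R = √(L/(4πσT⁴)).
σT⁴ = 1.11427×10⁹ W/m², so R = √(3.256×10³¹/(4π×1.11427×10⁹)) = 4.82×10¹⁰ m.

R ≈ 4.82×10¹⁰ m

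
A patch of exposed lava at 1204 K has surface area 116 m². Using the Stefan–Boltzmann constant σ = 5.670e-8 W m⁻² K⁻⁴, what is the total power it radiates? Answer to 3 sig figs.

P ≈ 1.38×10⁷ W

Area A = 116 m².
P = σAT⁴ = 5.670×10⁻⁸ × 116 × (1204)⁴ = 1.38×10⁷ W.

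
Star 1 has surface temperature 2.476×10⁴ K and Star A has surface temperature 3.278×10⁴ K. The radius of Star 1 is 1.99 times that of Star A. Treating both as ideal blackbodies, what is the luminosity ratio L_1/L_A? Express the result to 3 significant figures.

L ∝ R²T⁴, so L_1/L_A = (R_1/R_A)²(T_1/T_A)⁴ = (1.99)² × (2.476×10⁴/3.278×10⁴)⁴ = 3.9601 × 0.325512 = 1.29.

L_1/L_A ≈ 1.29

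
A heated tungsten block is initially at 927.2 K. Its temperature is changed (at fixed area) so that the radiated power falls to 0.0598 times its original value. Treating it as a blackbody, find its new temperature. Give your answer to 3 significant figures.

T₂ ≈ 459 K

P ∝ T⁴, so T₂/T₁ = (P₂/P₁)^(1/4) = (0.0598)^(1/4) = 0.494510.
T₂ = 927.2 × 0.494510 = 459 K.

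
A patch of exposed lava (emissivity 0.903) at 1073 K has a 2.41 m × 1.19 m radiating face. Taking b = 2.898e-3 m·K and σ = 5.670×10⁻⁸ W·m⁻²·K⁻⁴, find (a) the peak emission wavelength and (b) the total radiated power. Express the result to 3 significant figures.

(a) λ_max = b/T = 2.898×10⁻³/1073 = 2.701×10⁻⁶ m = 2.70×10³ nm.
Area A = 2.41 × 1.19 = 2.8679 m².
(b) P = εσAT⁴ = 0.903×5.670×10⁻⁸×2.8679×(1073)⁴ = 1.95×10⁵ W.

λ_max ≈ 2.70×10³ nm; P ≈ 1.95×10⁵ W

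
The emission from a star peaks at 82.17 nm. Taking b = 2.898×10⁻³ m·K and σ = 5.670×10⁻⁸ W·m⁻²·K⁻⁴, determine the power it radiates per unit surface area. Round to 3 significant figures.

I ≈ 8.77×10¹⁰ W/m²

Wien's law: T = b/λ_max = 2.898×10⁻³/8.217×10⁻⁸ = 35268.3 K.
Then I = σT⁴ = 5.670×10⁻⁸×(35268.3)⁴ = 8.77×10¹⁰ W/m².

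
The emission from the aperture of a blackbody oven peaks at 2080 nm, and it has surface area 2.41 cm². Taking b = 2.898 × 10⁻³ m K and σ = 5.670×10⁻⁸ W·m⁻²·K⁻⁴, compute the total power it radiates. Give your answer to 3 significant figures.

Wien's law: T = b/λ_max = 2.898×10⁻³/2.080×10⁻⁶ = 1393.27 K.
Area A = 2.41 cm² = 2.41×10⁻⁴ m².
Then P = σAT⁴ = 5.670×10⁻⁸×2.41×10⁻⁴×(1393.27)⁴ = 51.5 W.

P ≈ 51.5 W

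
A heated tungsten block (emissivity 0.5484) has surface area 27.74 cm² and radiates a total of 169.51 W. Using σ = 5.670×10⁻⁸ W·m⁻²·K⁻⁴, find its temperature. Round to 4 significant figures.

T ≈ 1184 K

Area A = 27.74 cm² = 2.774×10⁻³ m².
P = εσAT⁴ ⇒ T = (P/(εσA))^(1/4) = (169.51/(0.5484×5.670×10⁻⁸×2.774×10⁻³))^(1/4) = 1184 K.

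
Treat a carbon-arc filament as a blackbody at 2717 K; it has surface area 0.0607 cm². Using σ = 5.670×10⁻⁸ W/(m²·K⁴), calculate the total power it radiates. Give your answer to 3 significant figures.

Area A = 0.0607 cm² = 6.07×10⁻⁶ m².
P = σAT⁴ = 5.670×10⁻⁸ × 6.07×10⁻⁶ × (2717)⁴ = 18.8 W.

P ≈ 18.8 W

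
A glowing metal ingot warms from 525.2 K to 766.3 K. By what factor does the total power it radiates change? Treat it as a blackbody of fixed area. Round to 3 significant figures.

P₂/P₁ ≈ 4.53

P ∝ T⁴, so P₂/P₁ = (T₂/T₁)⁴ = (766.3/525.2)⁴ = (1.45906)⁴ = 4.53.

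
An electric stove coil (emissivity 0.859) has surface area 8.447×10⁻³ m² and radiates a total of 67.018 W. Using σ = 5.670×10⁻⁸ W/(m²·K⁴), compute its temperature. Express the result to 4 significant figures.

Area A = 8.447×10⁻³ m².
P = εσAT⁴ ⇒ T = (P/(εσA))^(1/4) = (67.018/(0.859×5.670×10⁻⁸×8.447×10⁻³))^(1/4) = 635.3 K.

T ≈ 635.3 K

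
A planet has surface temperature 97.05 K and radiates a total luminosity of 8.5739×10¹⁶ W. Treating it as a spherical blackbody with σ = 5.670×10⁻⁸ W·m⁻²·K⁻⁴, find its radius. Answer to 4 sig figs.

L = 4πR²σT⁴ ⇒ R = √(L/(4πσT⁴)).
σT⁴ = 5.02997 W/m², so R = √(8.5739×10¹⁶/(4π×5.02997)) = 3.683×10⁷ m.

R ≈ 3.683×10⁷ m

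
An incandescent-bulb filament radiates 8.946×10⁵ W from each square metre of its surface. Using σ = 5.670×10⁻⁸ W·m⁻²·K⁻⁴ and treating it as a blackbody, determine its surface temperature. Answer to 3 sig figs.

I = σT⁴, so T = (I/σ)^(1/4) = (8.946×10⁵/(5.670×10⁻⁸))^(1/4) = 1.99×10³ K.

T ≈ 1.99×10³ K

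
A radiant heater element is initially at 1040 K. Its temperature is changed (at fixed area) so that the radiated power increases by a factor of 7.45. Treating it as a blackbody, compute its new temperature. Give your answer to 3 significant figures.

T₂ ≈ 1.72×10³ K

P ∝ T⁴, so T₂/T₁ = (P₂/P₁)^(1/4) = (7.45)^(1/4) = 1.65211.
T₂ = 1040 × 1.65211 = 1.72×10³ K.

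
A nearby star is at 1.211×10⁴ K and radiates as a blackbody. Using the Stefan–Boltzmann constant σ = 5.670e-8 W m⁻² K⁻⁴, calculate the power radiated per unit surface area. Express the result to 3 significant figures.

Stefan–Boltzmann: I = σT⁴ = 5.670×10⁻⁸ × (1.211×10⁴)⁴ = 1.22×10⁹ W/m².

I ≈ 1.22×10⁹ W/m²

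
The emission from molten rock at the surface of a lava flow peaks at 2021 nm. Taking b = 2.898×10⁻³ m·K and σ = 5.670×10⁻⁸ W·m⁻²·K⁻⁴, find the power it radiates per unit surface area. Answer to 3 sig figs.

I ≈ 2.40×10⁵ W/m²

Wien's law: T = b/λ_max = 2.898×10⁻³/2.021×10⁻⁶ = 1433.94 K.
Then I = σT⁴ = 5.670×10⁻⁸×(1433.94)⁴ = 2.40×10⁵ W/m².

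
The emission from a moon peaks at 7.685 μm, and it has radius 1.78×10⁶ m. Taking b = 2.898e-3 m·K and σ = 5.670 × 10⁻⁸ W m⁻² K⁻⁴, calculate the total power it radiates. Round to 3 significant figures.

Wien's law: T = b/λ_max = 2.898×10⁻³/7.685×10⁻⁶ = 377.098 K.
Surface area A = 4πR² = 4π(1.78×10⁶ m)² = 3.98153×10¹³ m².
Then P = σAT⁴ = 5.670×10⁻⁸×3.98153×10¹³×(377.098)⁴ = 4.57×10¹⁶ W.

P ≈ 4.57×10¹⁶ W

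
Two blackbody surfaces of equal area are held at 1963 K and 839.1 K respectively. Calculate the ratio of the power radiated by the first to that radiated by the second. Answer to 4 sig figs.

With equal areas, P₁/P₂ = (T₁/T₂)⁴ = (1963/839.1)⁴ = 29.95.

P₁/P₂ ≈ 29.95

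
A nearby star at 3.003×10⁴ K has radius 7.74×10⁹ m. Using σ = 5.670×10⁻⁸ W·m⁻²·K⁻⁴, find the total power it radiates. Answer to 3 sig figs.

P ≈ 3.47×10³¹ W

Surface area A = 4πR² = 4π(7.74×10⁹ m)² = 7.52821×10²⁰ m².
P = σAT⁴ = 5.670×10⁻⁸ × 7.52821×10²⁰ × (3.003×10⁴)⁴ = 3.47×10³¹ W.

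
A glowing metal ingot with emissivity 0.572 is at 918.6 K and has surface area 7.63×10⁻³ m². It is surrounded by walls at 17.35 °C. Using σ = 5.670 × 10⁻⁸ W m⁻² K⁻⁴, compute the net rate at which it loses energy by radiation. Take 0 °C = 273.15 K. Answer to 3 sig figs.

Net loss ≈ 174 W

Surroundings: T = 17.35 °C + 273.15 = 290.50 K.
Area A = 7.63×10⁻³ m².
Net radiated power P_net = εσA(T⁴ − T₀⁴) = 0.572×5.670×10⁻⁸×7.63×10⁻³×(918.6⁴ − 290.50⁴).
T⁴ − T₀⁴ = 7.12042×10¹¹ − 7.12171×10⁹ = 7.04920×10¹¹ K⁴, so P_net = 174 W.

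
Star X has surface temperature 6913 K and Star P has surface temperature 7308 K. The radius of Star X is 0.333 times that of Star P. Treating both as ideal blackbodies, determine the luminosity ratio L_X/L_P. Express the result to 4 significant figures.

L_X/L_P ≈ 0.08879

L ∝ R²T⁴, so L_X/L_P = (R_X/R_P)²(T_X/T_P)⁴ = (0.333)² × (6913/7308)⁴ = 0.110889 × 0.800704 = 0.08879.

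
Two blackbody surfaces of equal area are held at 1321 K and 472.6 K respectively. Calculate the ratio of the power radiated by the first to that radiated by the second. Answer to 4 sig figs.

With equal areas, P₁/P₂ = (T₁/T₂)⁴ = (1321/472.6)⁴ = 61.04.

P₁/P₂ ≈ 61.04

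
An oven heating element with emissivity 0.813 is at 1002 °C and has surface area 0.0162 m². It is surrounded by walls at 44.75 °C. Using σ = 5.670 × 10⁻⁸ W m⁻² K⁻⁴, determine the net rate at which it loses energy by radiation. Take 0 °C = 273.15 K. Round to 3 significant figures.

Net loss ≈ 1.97×10³ W

T = 1002 °C + 273.15 = 1275.15 K.
Surroundings: T = 44.75 °C + 273.15 = 317.90 K.
Area A = 0.0162 m².
Net radiated power P_net = εσA(T⁴ − T₀⁴) = 0.813×5.670×10⁻⁸×0.0162×(1275.15⁴ − 317.90⁴).
T⁴ − T₀⁴ = 2.64390×10¹² − 1.02132×10¹⁰ = 2.63369×10¹² K⁴, so P_net = 1.97×10³ W.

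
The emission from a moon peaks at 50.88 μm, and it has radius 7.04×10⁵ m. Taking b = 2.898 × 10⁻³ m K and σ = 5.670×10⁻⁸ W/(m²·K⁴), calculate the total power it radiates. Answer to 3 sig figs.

Wien's law: T = b/λ_max = 2.898×10⁻³/5.088×10⁻⁵ = 56.9575 K.
Surface area A = 4πR² = 4π(7.04×10⁵ m)² = 6.22809×10¹² m².
Then P = σAT⁴ = 5.670×10⁻⁸×6.22809×10¹²×(56.9575)⁴ = 3.72×10¹² W.

P ≈ 3.72×10¹² W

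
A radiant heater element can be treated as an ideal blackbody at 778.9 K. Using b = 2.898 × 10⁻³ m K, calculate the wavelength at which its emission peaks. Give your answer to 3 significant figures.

Wien's displacement law: λ_max = b/T = (2.898×10⁻³ m·K)/(778.9 K) = 3.721×10⁻⁶ m.
That is 3.72 μm, in the infrared range.

λ_max ≈ 3.72 μm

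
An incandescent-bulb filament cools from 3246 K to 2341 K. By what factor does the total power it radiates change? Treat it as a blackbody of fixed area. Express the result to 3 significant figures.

P₂/P₁ ≈ 0.271

P ∝ T⁴, so P₂/P₁ = (T₂/T₁)⁴ = (2341/3246)⁴ = (0.721195)⁴ = 0.271.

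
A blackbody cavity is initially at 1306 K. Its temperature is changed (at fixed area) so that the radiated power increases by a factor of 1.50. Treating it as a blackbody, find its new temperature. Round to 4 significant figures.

T₂ ≈ 1445 K

P ∝ T⁴, so T₂/T₁ = (P₂/P₁)^(1/4) = (1.50)^(1/4) = 1.10668.
T₂ = 1306 × 1.10668 = 1445 K.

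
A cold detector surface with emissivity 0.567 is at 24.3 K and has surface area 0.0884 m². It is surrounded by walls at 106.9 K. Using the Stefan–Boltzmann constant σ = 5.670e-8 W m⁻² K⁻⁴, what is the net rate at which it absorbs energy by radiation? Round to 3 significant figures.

Area A = 0.0884 m².
Net radiated power P_net = εσA(T⁴ − T₀⁴) = 0.567×5.670×10⁻⁸×0.0884×(24.3⁴ − 106.9⁴).
T⁴ − T₀⁴ = 3.48678×10⁵ − 1.30590×10⁸ = -1.30241×10⁸ K⁴, so P_net = -0.370 W — negative, meaning a net gain of 0.370 W.

Net gain ≈ 0.370 W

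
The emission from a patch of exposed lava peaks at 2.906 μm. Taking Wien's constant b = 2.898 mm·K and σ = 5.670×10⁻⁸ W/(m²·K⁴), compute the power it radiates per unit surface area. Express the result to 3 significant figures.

I ≈ 5.61×10⁴ W/m²

Wien's law: T = b/λ_max = 2.898×10⁻³/2.906×10⁻⁶ = 997.247 K.
Then I = σT⁴ = 5.670×10⁻⁸×(997.247)⁴ = 5.61×10⁴ W/m².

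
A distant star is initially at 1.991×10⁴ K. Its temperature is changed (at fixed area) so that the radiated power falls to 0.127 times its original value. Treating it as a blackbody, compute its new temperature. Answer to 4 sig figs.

P ∝ T⁴, so T₂/T₁ = (P₂/P₁)^(1/4) = (0.127)^(1/4) = 0.596968.
T₂ = 1.991×10⁴ × 0.596968 = 1.189×10⁴ K.

T₂ ≈ 1.189×10⁴ K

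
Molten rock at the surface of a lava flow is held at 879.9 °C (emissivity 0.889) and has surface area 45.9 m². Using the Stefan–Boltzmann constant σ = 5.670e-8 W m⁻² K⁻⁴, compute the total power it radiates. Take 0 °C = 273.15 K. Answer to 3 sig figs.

P ≈ 4.09×10⁶ W

T = 879.9 °C + 273.15 = 1153.05 K.
Area A = 45.9 m².
P = εσAT⁴ = 0.889 × 5.670×10⁻⁸ × 45.9 × (1153.05)⁴ = 4.09×10⁶ W.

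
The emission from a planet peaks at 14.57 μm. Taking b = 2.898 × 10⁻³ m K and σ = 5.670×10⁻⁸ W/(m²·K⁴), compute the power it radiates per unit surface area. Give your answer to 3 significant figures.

I ≈ 88.7 W/m²

Wien's law: T = b/λ_max = 2.898×10⁻³/1.457×10⁻⁵ = 198.902 K.
Then I = σT⁴ = 5.670×10⁻⁸×(198.902)⁴ = 88.7 W/m².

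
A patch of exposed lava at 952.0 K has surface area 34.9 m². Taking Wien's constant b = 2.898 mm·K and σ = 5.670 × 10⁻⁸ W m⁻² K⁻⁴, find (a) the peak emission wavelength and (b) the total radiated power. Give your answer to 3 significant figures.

(a) λ_max = b/T = 2.898×10⁻³/952.0 = 3.044×10⁻⁶ m = 3.04 μm.
Area A = 34.9 m².
(b) P = σAT⁴ = 5.670×10⁻⁸×34.9×(952.0)⁴ = 1.63×10⁶ W.

λ_max ≈ 3.04 μm; P ≈ 1.63×10⁶ W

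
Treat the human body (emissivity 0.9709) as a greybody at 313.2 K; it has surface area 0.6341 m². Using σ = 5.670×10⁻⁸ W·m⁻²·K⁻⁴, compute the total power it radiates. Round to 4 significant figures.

P ≈ 335.9 W

Area A = 0.6341 m².
P = εσAT⁴ = 0.9709 × 5.670×10⁻⁸ × 0.6341 × (313.2)⁴ = 335.9 W.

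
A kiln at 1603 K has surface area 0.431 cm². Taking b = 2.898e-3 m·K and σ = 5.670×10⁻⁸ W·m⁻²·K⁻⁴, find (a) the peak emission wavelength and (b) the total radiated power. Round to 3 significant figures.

(a) λ_max = b/T = 2.898×10⁻³/1603 = 1.808×10⁻⁶ m = 1.81×10³ nm.
Area A = 0.431 cm² = 4.31×10⁻⁵ m².
(b) P = σAT⁴ = 5.670×10⁻⁸×4.31×10⁻⁵×(1603)⁴ = 16.1 W.

λ_max ≈ 1.81×10³ nm; P ≈ 16.1 W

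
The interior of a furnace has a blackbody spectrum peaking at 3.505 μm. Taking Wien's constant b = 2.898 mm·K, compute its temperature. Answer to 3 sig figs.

T ≈ 827 K

Wien's law gives T = b/λ_max = (2.898×10⁻³ m·K)/(3.505×10⁻⁶ m) = 827 K.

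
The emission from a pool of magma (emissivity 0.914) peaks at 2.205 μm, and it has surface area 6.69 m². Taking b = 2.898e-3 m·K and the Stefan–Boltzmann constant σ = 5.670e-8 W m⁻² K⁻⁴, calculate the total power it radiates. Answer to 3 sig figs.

Wien's law: T = b/λ_max = 2.898×10⁻³/2.205×10⁻⁶ = 1314.29 K.
Area A = 6.69 m².
Then P = εσAT⁴ = 0.914×5.670×10⁻⁸×6.69×(1314.29)⁴ = 1.03×10⁶ W.

P ≈ 1.03×10⁶ W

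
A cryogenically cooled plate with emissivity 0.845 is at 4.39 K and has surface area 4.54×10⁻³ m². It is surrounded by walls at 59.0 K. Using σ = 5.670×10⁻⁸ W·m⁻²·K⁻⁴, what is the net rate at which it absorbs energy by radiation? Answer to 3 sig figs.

Area A = 4.54×10⁻³ m².
Net radiated power P_net = εσA(T⁴ − T₀⁴) = 0.845×5.670×10⁻⁸×4.54×10⁻³×(4.39⁴ − 59.0⁴).
T⁴ − T₀⁴ = 371.414 − 1.21174×10⁷ = -1.21170×10⁷ K⁴, so P_net = -2.64×10⁻³ W — negative, meaning a net gain of 2.64×10⁻³ W.

Net gain ≈ 2.64×10⁻³ W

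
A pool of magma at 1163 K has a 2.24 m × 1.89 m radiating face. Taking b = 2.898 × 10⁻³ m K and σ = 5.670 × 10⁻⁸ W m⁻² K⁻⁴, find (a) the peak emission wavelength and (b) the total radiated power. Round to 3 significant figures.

λ_max ≈ 2.49×10³ nm; P ≈ 4.39×10⁵ W

(a) λ_max = b/T = 2.898×10⁻³/1163 = 2.492×10⁻⁶ m = 2.49×10³ nm.
Area A = 2.24 × 1.89 = 4.2336 m².
(b) P = σAT⁴ = 5.670×10⁻⁸×4.2336×(1163)⁴ = 4.39×10⁵ W.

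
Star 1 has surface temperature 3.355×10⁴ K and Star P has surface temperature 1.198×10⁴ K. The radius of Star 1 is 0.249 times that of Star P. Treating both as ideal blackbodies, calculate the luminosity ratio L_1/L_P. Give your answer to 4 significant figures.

L ∝ R²T⁴, so L_1/L_P = (R_1/R_P)²(T_1/T_P)⁴ = (0.249)² × (3.355×10⁴/1.198×10⁴)⁴ = 0.062001 × 61.5096 = 3.814.

L_1/L_P ≈ 3.814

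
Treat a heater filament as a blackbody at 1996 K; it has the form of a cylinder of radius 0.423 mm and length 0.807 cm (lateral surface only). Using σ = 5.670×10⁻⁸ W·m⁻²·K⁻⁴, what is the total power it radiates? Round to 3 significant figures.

Lateral area A = 2πrL = 2π×4.23×10⁻⁴×8.07×10⁻³ = 2.14483×10⁻⁵ m².
P = σAT⁴ = 5.670×10⁻⁸ × 2.14483×10⁻⁵ × (1996)⁴ = 19.3 W.

P ≈ 19.3 W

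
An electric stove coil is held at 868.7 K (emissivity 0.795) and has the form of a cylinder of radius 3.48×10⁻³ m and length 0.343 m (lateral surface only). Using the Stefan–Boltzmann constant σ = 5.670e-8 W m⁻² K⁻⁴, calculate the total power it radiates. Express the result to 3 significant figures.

Lateral area A = 2πrL = 2π×3.48×10⁻³×0.343 = 7.49986×10⁻³ m².
P = εσAT⁴ = 0.795 × 5.670×10⁻⁸ × 7.49986×10⁻³ × (868.7)⁴ = 193 W.

P ≈ 193 W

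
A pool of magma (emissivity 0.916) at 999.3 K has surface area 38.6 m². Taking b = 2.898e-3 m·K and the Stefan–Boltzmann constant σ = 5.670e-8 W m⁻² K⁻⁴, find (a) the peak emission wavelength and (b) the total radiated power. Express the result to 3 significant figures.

(a) λ_max = b/T = 2.898×10⁻³/999.3 = 2.900×10⁻⁶ m = 2.90×10³ nm.
Area A = 38.6 m².
(b) P = εσAT⁴ = 0.916×5.670×10⁻⁸×38.6×(999.3)⁴ = 2.00×10⁶ W.

λ_max ≈ 2.90×10³ nm; P ≈ 2.00×10⁶ W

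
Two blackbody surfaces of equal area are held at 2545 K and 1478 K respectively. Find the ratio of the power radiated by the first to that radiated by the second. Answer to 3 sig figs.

P₁/P₂ ≈ 8.79

With equal areas, P₁/P₂ = (T₁/T₂)⁴ = (2545/1478)⁴ = 8.79.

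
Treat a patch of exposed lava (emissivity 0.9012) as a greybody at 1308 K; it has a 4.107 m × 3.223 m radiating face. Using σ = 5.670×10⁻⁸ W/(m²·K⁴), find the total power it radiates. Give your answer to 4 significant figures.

P ≈ 1.980×10⁶ W

Area A = 4.107 × 3.223 = 13.2369 m².
P = εσAT⁴ = 0.9012 × 5.670×10⁻⁸ × 13.2369 × (1308)⁴ = 1.980×10⁶ W.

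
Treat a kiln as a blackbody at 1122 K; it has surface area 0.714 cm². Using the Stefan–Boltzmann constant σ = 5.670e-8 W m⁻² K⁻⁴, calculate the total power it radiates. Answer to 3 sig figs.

Area A = 0.714 cm² = 7.14×10⁻⁵ m².
P = σAT⁴ = 5.670×10⁻⁸ × 7.14×10⁻⁵ × (1122)⁴ = 6.42 W.

P ≈ 6.42 W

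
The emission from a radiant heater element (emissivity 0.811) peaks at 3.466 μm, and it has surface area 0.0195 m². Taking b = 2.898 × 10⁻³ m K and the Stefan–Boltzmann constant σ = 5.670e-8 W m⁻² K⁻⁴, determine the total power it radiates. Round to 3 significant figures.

P ≈ 438 W

Wien's law: T = b/λ_max = 2.898×10⁻³/3.466×10⁻⁶ = 836.122 K.
Area A = 0.0195 m².
Then P = εσAT⁴ = 0.811×5.670×10⁻⁸×0.0195×(836.122)⁴ = 438 W.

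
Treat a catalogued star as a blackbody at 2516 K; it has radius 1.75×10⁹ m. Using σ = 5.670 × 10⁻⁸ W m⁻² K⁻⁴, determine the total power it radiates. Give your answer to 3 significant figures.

P ≈ 8.74×10²⁵ W

Surface area A = 4πR² = 4π(1.75×10⁹ m)² = 3.84845×10¹⁹ m².
P = σAT⁴ = 5.670×10⁻⁸ × 3.84845×10¹⁹ × (2516)⁴ = 8.74×10²⁵ W.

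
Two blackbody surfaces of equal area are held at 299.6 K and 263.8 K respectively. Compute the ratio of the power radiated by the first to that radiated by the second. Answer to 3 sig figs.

P₁/P₂ ≈ 1.66

With equal areas, P₁/P₂ = (T₁/T₂)⁴ = (299.6/263.8)⁴ = 1.66.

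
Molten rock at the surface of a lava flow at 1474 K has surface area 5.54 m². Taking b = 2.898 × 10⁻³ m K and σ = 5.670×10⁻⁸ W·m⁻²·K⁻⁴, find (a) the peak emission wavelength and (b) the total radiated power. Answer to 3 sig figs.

(a) λ_max = b/T = 2.898×10⁻³/1474 = 1.966×10⁻⁶ m = 1.97×10³ nm.
Area A = 5.54 m².
(b) P = σAT⁴ = 5.670×10⁻⁸×5.54×(1474)⁴ = 1.48×10⁶ W.

λ_max ≈ 1.97×10³ nm; P ≈ 1.48×10⁶ W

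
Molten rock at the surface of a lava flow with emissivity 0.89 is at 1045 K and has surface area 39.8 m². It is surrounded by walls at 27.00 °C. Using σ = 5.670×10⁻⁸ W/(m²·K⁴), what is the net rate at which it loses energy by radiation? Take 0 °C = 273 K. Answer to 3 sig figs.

Net loss ≈ 2.38×10⁶ W

Surroundings: T = 27.00 °C + 273 = 300.00 K.
Area A = 39.8 m².
Net radiated power P_net = εσA(T⁴ − T₀⁴) = 0.89×5.670×10⁻⁸×39.8×(1045⁴ − 300.00⁴).
T⁴ − T₀⁴ = 1.19252×10¹² − 8.10000×10⁹ = 1.18442×10¹² K⁴, so P_net = 2.38×10⁶ W.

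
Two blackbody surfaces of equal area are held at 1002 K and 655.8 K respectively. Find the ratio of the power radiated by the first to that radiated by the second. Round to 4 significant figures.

P₁/P₂ ≈ 5.450

With equal areas, P₁/P₂ = (T₁/T₂)⁴ = (1002/655.8)⁴ = 5.450.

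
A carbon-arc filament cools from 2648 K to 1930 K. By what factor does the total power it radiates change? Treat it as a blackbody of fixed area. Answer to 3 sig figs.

P₂/P₁ ≈ 0.282

P ∝ T⁴, so P₂/P₁ = (T₂/T₁)⁴ = (1930/2648)⁴ = (0.728852)⁴ = 0.282.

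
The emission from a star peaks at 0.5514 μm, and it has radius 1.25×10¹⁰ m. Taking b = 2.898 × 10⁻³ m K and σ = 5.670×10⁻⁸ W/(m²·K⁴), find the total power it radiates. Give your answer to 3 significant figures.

P ≈ 8.49×10²⁸ W

Wien's law: T = b/λ_max = 2.898×10⁻³/5.514×10⁻⁷ = 5255.71 K.
Surface area A = 4πR² = 4π(1.25×10¹⁰ m)² = 1.96350×10²¹ m².
Then P = σAT⁴ = 5.670×10⁻⁸×1.96350×10²¹×(5255.71)⁴ = 8.49×10²⁸ W.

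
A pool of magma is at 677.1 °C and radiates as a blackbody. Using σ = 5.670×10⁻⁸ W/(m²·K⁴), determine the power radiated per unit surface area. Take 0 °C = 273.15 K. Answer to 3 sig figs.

T = 677.1 °C + 273.15 = 950.25 K.
Stefan–Boltzmann: I = σT⁴ = 5.670×10⁻⁸ × (950.25)⁴ = 4.62×10⁴ W/m².

I ≈ 4.62×10⁴ W/m²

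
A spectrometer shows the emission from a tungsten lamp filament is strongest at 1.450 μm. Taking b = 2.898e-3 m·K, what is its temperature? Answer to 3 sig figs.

T ≈ 2.00×10³ K

Wien's law gives T = b/λ_max = (2.898×10⁻³ m·K)/(1.450×10⁻⁶ m) = 2.00×10³ K.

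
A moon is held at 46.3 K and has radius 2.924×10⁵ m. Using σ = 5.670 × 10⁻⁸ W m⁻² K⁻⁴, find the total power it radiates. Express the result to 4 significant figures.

P ≈ 2.799×10¹¹ W

Surface area A = 4πR² = 4π(2.924×10⁵ m)² = 1.07440×10¹² m².
P = σAT⁴ = 5.670×10⁻⁸ × 1.07440×10¹² × (46.3)⁴ = 2.799×10¹¹ W.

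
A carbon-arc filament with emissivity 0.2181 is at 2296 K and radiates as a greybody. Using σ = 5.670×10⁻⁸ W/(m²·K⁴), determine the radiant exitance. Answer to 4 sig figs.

I ≈ 3.437×10⁵ W/m²

Stefan–Boltzmann: I = εσT⁴ = 0.2181 × 5.670×10⁻⁸ × (2296)⁴ = 3.437×10⁵ W/m².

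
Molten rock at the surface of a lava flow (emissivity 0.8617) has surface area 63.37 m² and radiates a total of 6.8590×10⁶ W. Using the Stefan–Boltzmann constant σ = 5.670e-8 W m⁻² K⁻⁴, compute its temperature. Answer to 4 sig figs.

Area A = 63.37 m².
P = εσAT⁴ ⇒ T = (P/(εσA))^(1/4) = (6.8590×10⁶/(0.8617×5.670×10⁻⁸×63.37))^(1/4) = 1220 K.

T ≈ 1220 K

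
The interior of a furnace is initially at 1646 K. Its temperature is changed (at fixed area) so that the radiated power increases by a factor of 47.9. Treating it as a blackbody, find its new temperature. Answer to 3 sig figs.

T₂ ≈ 4.33×10³ K

P ∝ T⁴, so T₂/T₁ = (P₂/P₁)^(1/4) = (47.9)^(1/4) = 2.63078.
T₂ = 1646 × 2.63078 = 4.33×10³ K.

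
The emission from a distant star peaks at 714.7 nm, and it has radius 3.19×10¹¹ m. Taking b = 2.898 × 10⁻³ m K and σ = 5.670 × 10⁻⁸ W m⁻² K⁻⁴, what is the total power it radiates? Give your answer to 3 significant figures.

P ≈ 1.96×10³¹ W

Wien's law: T = b/λ_max = 2.898×10⁻³/7.147×10⁻⁷ = 4054.85 K.
Surface area A = 4πR² = 4π(3.19×10¹¹ m)² = 1.27877×10²⁴ m².
Then P = σAT⁴ = 5.670×10⁻⁸×1.27877×10²⁴×(4054.85)⁴ = 1.96×10³¹ W.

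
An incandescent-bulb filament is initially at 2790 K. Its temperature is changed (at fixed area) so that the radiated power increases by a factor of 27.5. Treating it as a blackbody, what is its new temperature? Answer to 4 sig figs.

T₂ ≈ 6389 K

P ∝ T⁴, so T₂/T₁ = (P₂/P₁)^(1/4) = (27.5)^(1/4) = 2.28999.
T₂ = 2790 × 2.28999 = 6389 K.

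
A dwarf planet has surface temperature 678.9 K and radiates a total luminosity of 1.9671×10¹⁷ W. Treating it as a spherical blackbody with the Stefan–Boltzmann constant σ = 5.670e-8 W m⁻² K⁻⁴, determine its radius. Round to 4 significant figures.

L = 4πR²σT⁴ ⇒ R = √(L/(4πσT⁴)).
σT⁴ = 12045.0 W/m², so R = √(1.9671×10¹⁷/(4π×12045.0)) = 1.140×10⁶ m.

R ≈ 1.140×10⁶ m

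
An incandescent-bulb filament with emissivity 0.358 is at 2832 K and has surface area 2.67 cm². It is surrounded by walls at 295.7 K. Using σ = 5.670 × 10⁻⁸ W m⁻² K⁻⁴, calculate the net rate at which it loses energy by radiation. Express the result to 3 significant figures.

Net loss ≈ 349 W

Area A = 2.67 cm² = 2.67×10⁻⁴ m².
Net radiated power P_net = εσA(T⁴ − T₀⁴) = 0.358×5.670×10⁻⁸×2.67×10⁻⁴×(2832⁴ − 295.7⁴).
T⁴ − T₀⁴ = 6.43240×10¹³ − 7.64549×10⁹ = 6.43164×10¹³ K⁴, so P_net = 349 W.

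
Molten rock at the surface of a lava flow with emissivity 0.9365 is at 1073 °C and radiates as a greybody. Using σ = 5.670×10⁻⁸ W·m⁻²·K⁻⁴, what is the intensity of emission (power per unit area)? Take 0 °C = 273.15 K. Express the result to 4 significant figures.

T = 1073 °C + 273.15 = 1346.15 K.
Stefan–Boltzmann: I = εσT⁴ = 0.9365 × 5.670×10⁻⁸ × (1346.15)⁴ = 1.744×10⁵ W/m².

I ≈ 1.744×10⁵ W/m²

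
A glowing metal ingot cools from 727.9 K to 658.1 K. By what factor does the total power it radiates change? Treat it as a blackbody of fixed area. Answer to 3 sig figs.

P₂/P₁ ≈ 0.668

P ∝ T⁴, so P₂/P₁ = (T₂/T₁)⁴ = (658.1/727.9)⁴ = (0.904108)⁴ = 0.668.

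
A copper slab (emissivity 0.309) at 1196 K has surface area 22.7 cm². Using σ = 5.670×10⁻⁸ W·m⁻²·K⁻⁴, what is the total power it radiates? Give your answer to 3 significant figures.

P ≈ 81.4 W

Area A = 22.7 cm² = 2.27×10⁻³ m².
P = εσAT⁴ = 0.309 × 5.670×10⁻⁸ × 2.27×10⁻³ × (1196)⁴ = 81.4 W.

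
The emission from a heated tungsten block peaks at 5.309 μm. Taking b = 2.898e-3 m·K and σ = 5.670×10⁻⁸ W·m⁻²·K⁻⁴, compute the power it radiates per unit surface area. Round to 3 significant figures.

I ≈ 5.03×10³ W/m²

Wien's law: T = b/λ_max = 2.898×10⁻³/5.309×10⁻⁶ = 545.866 K.
Then I = σT⁴ = 5.670×10⁻⁸×(545.866)⁴ = 5.03×10³ W/m².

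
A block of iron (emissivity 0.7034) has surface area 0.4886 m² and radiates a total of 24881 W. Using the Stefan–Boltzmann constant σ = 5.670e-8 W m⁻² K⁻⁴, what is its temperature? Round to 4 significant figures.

Area A = 0.4886 m².
P = εσAT⁴ ⇒ T = (P/(εσA))^(1/4) = (24881/(0.7034×5.670×10⁻⁸×0.4886))^(1/4) = 1063 K.

T ≈ 1063 K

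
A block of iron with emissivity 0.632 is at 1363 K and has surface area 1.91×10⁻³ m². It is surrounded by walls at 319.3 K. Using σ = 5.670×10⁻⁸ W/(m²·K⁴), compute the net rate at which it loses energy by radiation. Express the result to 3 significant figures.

Area A = 1.91×10⁻³ m².
Net radiated power P_net = εσA(T⁴ − T₀⁴) = 0.632×5.670×10⁻⁸×1.91×10⁻³×(1363⁴ − 319.3⁴).
T⁴ − T₀⁴ = 3.45131×10¹² − 1.03943×10¹⁰ = 3.44092×10¹² K⁴, so P_net = 236 W.

Net loss ≈ 236 W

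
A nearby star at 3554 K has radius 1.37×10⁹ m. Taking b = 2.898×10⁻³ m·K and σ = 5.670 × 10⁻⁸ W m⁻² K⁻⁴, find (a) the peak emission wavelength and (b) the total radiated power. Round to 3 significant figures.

(a) λ_max = b/T = 2.898×10⁻³/3554 = 8.154×10⁻⁷ m = 815 nm.
Surface area A = 4πR² = 4π(1.37×10⁹ m)² = 2.35858×10¹⁹ m².
(b) P = σAT⁴ = 5.670×10⁻⁸×2.35858×10¹⁹×(3554)⁴ = 2.13×10²⁶ W.

λ_max ≈ 815 nm; P ≈ 2.13×10²⁶ W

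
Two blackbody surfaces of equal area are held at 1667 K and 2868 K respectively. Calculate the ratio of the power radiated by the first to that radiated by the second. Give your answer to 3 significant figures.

P₁/P₂ ≈ 0.114

With equal areas, P₁/P₂ = (T₁/T₂)⁴ = (1667/2868)⁴ = 0.114.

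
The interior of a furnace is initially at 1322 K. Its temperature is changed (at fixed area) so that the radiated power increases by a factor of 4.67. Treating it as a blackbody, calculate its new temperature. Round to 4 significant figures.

T₂ ≈ 1943 K

P ∝ T⁴, so T₂/T₁ = (P₂/P₁)^(1/4) = (4.67)^(1/4) = 1.47004.
T₂ = 1322 × 1.47004 = 1943 K.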